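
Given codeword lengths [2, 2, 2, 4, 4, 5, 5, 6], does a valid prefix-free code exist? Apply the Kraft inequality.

Kraft inequality: Σ 2^(-l_i) ≤ 1 for prefix-free code
Calculating: 2^(-2) + 2^(-2) + 2^(-2) + 2^(-4) + 2^(-4) + 2^(-5) + 2^(-5) + 2^(-6)
= 0.25 + 0.25 + 0.25 + 0.0625 + 0.0625 + 0.03125 + 0.03125 + 0.015625
= 0.9531
Since 0.9531 ≤ 1, prefix-free code exists


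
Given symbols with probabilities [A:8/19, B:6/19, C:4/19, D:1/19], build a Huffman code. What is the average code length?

Huffman tree construction:
Combine smallest probabilities repeatedly
Resulting codes:
  A: 0 (length 1)
  B: 11 (length 2)
  C: 101 (length 3)
  D: 100 (length 3)
Average length = Σ p(s) × length(s) = 1.8421 bits


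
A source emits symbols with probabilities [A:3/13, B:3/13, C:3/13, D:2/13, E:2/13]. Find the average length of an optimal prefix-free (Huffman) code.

Huffman tree construction:
Combine smallest probabilities repeatedly
Resulting codes:
  A: 00 (length 2)
  B: 01 (length 2)
  C: 10 (length 2)
  D: 110 (length 3)
  E: 111 (length 3)
Average length = Σ p(s) × length(s) = 2.3077 bits


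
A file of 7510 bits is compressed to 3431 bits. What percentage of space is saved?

Space savings = (1 - Compressed/Original) × 100%
= (1 - 3431/7510) × 100%
= 54.31%


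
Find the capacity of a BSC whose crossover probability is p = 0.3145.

For BSC with error probability p:
C = 1 - H(p) where H(p) is binary entropy
H(0.3145) = -0.3145 × log₂(0.3145) - 0.6855 × log₂(0.6855)
H(p) = 0.8983
C = 1 - 0.8983 = 0.1017 bits/use


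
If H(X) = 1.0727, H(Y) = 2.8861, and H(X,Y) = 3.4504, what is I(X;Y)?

I(X;Y) = H(X) + H(Y) - H(X,Y)
I(X;Y) = 1.0727 + 2.8861 - 3.4504 = 0.5084 bits


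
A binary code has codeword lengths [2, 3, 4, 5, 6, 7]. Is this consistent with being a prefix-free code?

Kraft inequality: Σ 2^(-l_i) ≤ 1 for prefix-free code
Calculating: 2^(-2) + 2^(-3) + 2^(-4) + 2^(-5) + 2^(-6) + 2^(-7)
= 0.25 + 0.125 + 0.0625 + 0.03125 + 0.015625 + 0.0078125
= 0.4922
Since 0.4922 ≤ 1, prefix-free code exists


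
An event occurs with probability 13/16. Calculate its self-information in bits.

Information content I(x) = -log₂(p(x))
I = -log₂(13/16) = -log₂(0.8125)
I = 0.2996 bits


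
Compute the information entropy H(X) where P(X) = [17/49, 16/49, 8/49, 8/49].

H(X) = -Σ p(x) log₂ p(x)
  -17/49 × log₂(17/49) = 0.5299
  -16/49 × log₂(16/49) = 0.5273
  -8/49 × log₂(8/49) = 0.4269
  -8/49 × log₂(8/49) = 0.4269
H(X) = 1.9109 bits


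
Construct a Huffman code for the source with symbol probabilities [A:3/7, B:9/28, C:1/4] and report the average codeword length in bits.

Huffman tree construction:
Combine smallest probabilities repeatedly
Resulting codes:
  A: 0 (length 1)
  B: 11 (length 2)
  C: 10 (length 2)
Average length = Σ p(s) × length(s) = 1.5714 bits


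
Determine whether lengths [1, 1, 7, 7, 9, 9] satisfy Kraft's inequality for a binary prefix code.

Kraft inequality: Σ 2^(-l_i) ≤ 1 for prefix-free code
Calculating: 2^(-1) + 2^(-1) + 2^(-7) + 2^(-7) + 2^(-9) + 2^(-9)
= 0.5 + 0.5 + 0.0078125 + 0.0078125 + 0.001953125 + 0.001953125
= 1.0195
Since 1.0195 > 1, prefix-free code does not exist


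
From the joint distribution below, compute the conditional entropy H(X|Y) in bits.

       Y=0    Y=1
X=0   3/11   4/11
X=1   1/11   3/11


H(X|Y) = Σ_y p(y) H(X|Y=y)
  p(Y=0) = 4/11, H(X|Y=0) = 0.8113
  p(Y=1) = 7/11, H(X|Y=1) = 0.9852
H(X|Y) = 0.3636×0.8113 + 0.6364×0.9852 = 0.9220 bits


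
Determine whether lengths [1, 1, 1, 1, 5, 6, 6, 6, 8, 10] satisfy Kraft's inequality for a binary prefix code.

Kraft inequality: Σ 2^(-l_i) ≤ 1 for prefix-free code
Calculating: 2^(-1) + 2^(-1) + 2^(-1) + 2^(-1) + 2^(-5) + 2^(-6) + 2^(-6) + 2^(-6) + 2^(-8) + 2^(-10)
= 0.5 + 0.5 + 0.5 + 0.5 + 0.03125 + 0.015625 + 0.015625 + 0.015625 + 0.00390625 + 0.0009765625
= 2.0830
Since 2.0830 > 1, prefix-free code does not exist


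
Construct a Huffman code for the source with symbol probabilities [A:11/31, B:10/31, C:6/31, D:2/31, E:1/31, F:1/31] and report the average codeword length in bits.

Huffman tree construction:
Combine smallest probabilities repeatedly
Resulting codes:
  A: 0 (length 1)
  B: 10 (length 2)
  C: 111 (length 3)
  D: 1100 (length 4)
  E: 11010 (length 5)
  F: 11011 (length 5)
Average length = Σ p(s) × length(s) = 2.1613 bits


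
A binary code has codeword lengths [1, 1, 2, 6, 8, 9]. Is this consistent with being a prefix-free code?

Kraft inequality: Σ 2^(-l_i) ≤ 1 for prefix-free code
Calculating: 2^(-1) + 2^(-1) + 2^(-2) + 2^(-6) + 2^(-8) + 2^(-9)
= 0.5 + 0.5 + 0.25 + 0.015625 + 0.00390625 + 0.001953125
= 1.2715
Since 1.2715 > 1, prefix-free code does not exist


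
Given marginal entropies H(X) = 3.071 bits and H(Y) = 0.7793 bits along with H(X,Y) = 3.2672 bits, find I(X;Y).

I(X;Y) = H(X) + H(Y) - H(X,Y)
I(X;Y) = 3.071 + 0.7793 - 3.2672 = 0.5831 bits


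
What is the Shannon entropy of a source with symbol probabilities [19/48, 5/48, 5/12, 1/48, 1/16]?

H(X) = -Σ p(x) log₂ p(x)
  -19/48 × log₂(19/48) = 0.5292
  -5/48 × log₂(5/48) = 0.3399
  -5/12 × log₂(5/12) = 0.5263
  -1/48 × log₂(1/48) = 0.1164
  -1/16 × log₂(1/16) = 0.2500
H(X) = 1.7618 bits


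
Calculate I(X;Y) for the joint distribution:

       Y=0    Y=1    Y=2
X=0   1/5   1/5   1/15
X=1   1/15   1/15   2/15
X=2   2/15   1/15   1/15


H(X) = 1.5301, H(Y) = 1.5656, H(X,Y) = 3.0062
I(X;Y) = H(X) + H(Y) - H(X,Y) = 0.0895 bits


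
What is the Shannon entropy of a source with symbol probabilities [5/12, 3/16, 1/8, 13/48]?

H(X) = -Σ p(x) log₂ p(x)
  -5/12 × log₂(5/12) = 0.5263
  -3/16 × log₂(3/16) = 0.4528
  -1/8 × log₂(1/8) = 0.3750
  -13/48 × log₂(13/48) = 0.5104
H(X) = 1.8645 bits


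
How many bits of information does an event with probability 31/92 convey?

Information content I(x) = -log₂(p(x))
I = -log₂(31/92) = -log₂(0.3370)
I = 1.5694 bits


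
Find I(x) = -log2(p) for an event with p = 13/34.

Information content I(x) = -log₂(p(x))
I = -log₂(13/34) = -log₂(0.3824)
I = 1.3870 bits


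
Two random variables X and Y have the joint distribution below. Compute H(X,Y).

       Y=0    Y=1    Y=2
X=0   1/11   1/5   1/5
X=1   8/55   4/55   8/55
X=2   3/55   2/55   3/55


H(X,Y) = -Σ p(x,y) log₂ p(x,y)
  p(0,0)=1/11: -0.0909 × log₂(0.0909) = 0.3145
  p(0,1)=1/5: -0.2000 × log₂(0.2000) = 0.4644
  p(0,2)=1/5: -0.2000 × log₂(0.2000) = 0.4644
  p(1,0)=8/55: -0.1455 × log₂(0.1455) = 0.4046
  p(1,1)=4/55: -0.0727 × log₂(0.0727) = 0.2750
  p(1,2)=8/55: -0.1455 × log₂(0.1455) = 0.4046
  p(2,0)=3/55: -0.0545 × log₂(0.0545) = 0.2289
  p(2,1)=2/55: -0.0364 × log₂(0.0364) = 0.1739
  p(2,2)=3/55: -0.0545 × log₂(0.0545) = 0.2289
H(X,Y) = 2.9591 bits


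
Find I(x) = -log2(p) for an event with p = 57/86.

Information content I(x) = -log₂(p(x))
I = -log₂(57/86) = -log₂(0.6628)
I = 0.5934 bits


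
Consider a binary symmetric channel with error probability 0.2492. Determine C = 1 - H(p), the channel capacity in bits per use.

For BSC with error probability p:
C = 1 - H(p) where H(p) is binary entropy
H(0.2492) = -0.2492 × log₂(0.2492) - 0.7508 × log₂(0.7508)
H(p) = 0.8100
C = 1 - 0.8100 = 0.1900 bits/use


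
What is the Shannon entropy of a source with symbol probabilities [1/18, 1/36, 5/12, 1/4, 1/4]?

H(X) = -Σ p(x) log₂ p(x)
  -1/18 × log₂(1/18) = 0.2317
  -1/36 × log₂(1/36) = 0.1436
  -5/12 × log₂(5/12) = 0.5263
  -1/4 × log₂(1/4) = 0.5000
  -1/4 × log₂(1/4) = 0.5000
H(X) = 1.9015 bits


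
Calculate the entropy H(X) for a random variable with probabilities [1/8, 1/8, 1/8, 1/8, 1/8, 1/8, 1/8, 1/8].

H(X) = -Σ p(x) log₂ p(x)
  -1/8 × log₂(1/8) = 0.3750
  -1/8 × log₂(1/8) = 0.3750
  -1/8 × log₂(1/8) = 0.3750
  -1/8 × log₂(1/8) = 0.3750
  -1/8 × log₂(1/8) = 0.3750
  -1/8 × log₂(1/8) = 0.3750
  -1/8 × log₂(1/8) = 0.3750
  -1/8 × log₂(1/8) = 0.3750
H(X) = 3.0000 bits


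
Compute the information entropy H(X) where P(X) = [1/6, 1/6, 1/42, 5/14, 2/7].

H(X) = -Σ p(x) log₂ p(x)
  -1/6 × log₂(1/6) = 0.4308
  -1/6 × log₂(1/6) = 0.4308
  -1/42 × log₂(1/42) = 0.1284
  -5/14 × log₂(5/14) = 0.5305
  -2/7 × log₂(2/7) = 0.5164
H(X) = 2.0369 bits


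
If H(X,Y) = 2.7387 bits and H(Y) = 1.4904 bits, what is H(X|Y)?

Chain rule: H(X,Y) = H(X|Y) + H(Y)
H(X|Y) = H(X,Y) - H(Y) = 2.7387 - 1.4904 = 1.2483 bits


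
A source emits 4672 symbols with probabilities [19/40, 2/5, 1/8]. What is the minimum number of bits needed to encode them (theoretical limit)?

Entropy H = 1.4139 bits/symbol
Minimum bits = H × n = 1.4139 × 4672
= 6605.84 bits


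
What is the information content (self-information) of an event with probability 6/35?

Information content I(x) = -log₂(p(x))
I = -log₂(6/35) = -log₂(0.1714)
I = 2.5443 bits


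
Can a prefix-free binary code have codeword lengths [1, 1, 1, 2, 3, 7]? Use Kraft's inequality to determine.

Kraft inequality: Σ 2^(-l_i) ≤ 1 for prefix-free code
Calculating: 2^(-1) + 2^(-1) + 2^(-1) + 2^(-2) + 2^(-3) + 2^(-7)
= 0.5 + 0.5 + 0.5 + 0.25 + 0.125 + 0.0078125
= 1.8828
Since 1.8828 > 1, prefix-free code does not exist


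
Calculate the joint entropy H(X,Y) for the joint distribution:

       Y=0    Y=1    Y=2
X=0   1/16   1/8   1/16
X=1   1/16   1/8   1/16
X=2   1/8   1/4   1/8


H(X,Y) = -Σ p(x,y) log₂ p(x,y)
  p(0,0)=1/16: -0.0625 × log₂(0.0625) = 0.2500
  p(0,1)=1/8: -0.1250 × log₂(0.1250) = 0.3750
  p(0,2)=1/16: -0.0625 × log₂(0.0625) = 0.2500
  p(1,0)=1/16: -0.0625 × log₂(0.0625) = 0.2500
  p(1,1)=1/8: -0.1250 × log₂(0.1250) = 0.3750
  p(1,2)=1/16: -0.0625 × log₂(0.0625) = 0.2500
  p(2,0)=1/8: -0.1250 × log₂(0.1250) = 0.3750
  p(2,1)=1/4: -0.2500 × log₂(0.2500) = 0.5000
  p(2,2)=1/8: -0.1250 × log₂(0.1250) = 0.3750
H(X,Y) = 3.0000 bits


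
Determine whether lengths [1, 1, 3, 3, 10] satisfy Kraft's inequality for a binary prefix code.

Kraft inequality: Σ 2^(-l_i) ≤ 1 for prefix-free code
Calculating: 2^(-1) + 2^(-1) + 2^(-3) + 2^(-3) + 2^(-10)
= 0.5 + 0.5 + 0.125 + 0.125 + 0.0009765625
= 1.2510
Since 1.2510 > 1, prefix-free code does not exist


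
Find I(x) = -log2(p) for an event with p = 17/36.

Information content I(x) = -log₂(p(x))
I = -log₂(17/36) = -log₂(0.4722)
I = 1.0825 bits


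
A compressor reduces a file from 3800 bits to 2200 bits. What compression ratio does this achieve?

Compression ratio = Original / Compressed
= 3800 / 2200 = 1.73:1


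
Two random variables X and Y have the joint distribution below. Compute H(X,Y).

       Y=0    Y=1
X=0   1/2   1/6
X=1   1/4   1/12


H(X,Y) = -Σ p(x,y) log₂ p(x,y)
  p(0,0)=1/2: -0.5000 × log₂(0.5000) = 0.5000
  p(0,1)=1/6: -0.1667 × log₂(0.1667) = 0.4308
  p(1,0)=1/4: -0.2500 × log₂(0.2500) = 0.5000
  p(1,1)=1/12: -0.0833 × log₂(0.0833) = 0.2987
H(X,Y) = 1.7296 bits


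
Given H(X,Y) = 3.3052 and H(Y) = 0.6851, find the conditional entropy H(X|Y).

Chain rule: H(X,Y) = H(X|Y) + H(Y)
H(X|Y) = H(X,Y) - H(Y) = 3.3052 - 0.6851 = 2.6201 bits


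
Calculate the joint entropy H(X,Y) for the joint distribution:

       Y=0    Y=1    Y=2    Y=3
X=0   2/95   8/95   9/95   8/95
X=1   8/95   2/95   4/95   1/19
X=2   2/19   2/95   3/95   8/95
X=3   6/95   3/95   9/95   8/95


H(X,Y) = -Σ p(x,y) log₂ p(x,y)
  p(0,0)=2/95: -0.0211 × log₂(0.0211) = 0.1173
  p(0,1)=8/95: -0.0842 × log₂(0.0842) = 0.3006
  p(0,2)=9/95: -0.0947 × log₂(0.0947) = 0.3221
  p(0,3)=8/95: -0.0842 × log₂(0.0842) = 0.3006
  p(1,0)=8/95: -0.0842 × log₂(0.0842) = 0.3006
  p(1,1)=2/95: -0.0211 × log₂(0.0211) = 0.1173
  p(1,2)=4/95: -0.0421 × log₂(0.0421) = 0.1924
  p(1,3)=1/19: -0.0526 × log₂(0.0526) = 0.2236
  p(2,0)=2/19: -0.1053 × log₂(0.1053) = 0.3419
  p(2,1)=2/95: -0.0211 × log₂(0.0211) = 0.1173
  p(2,2)=3/95: -0.0316 × log₂(0.0316) = 0.1574
  p(2,3)=8/95: -0.0842 × log₂(0.0842) = 0.3006
  p(3,0)=6/95: -0.0632 × log₂(0.0632) = 0.2517
  p(3,1)=3/95: -0.0316 × log₂(0.0316) = 0.1574
  p(3,2)=9/95: -0.0947 × log₂(0.0947) = 0.3221
  p(3,3)=8/95: -0.0842 × log₂(0.0842) = 0.3006
H(X,Y) = 3.8235 bits


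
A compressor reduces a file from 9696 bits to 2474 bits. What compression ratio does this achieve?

Compression ratio = Original / Compressed
= 9696 / 2474 = 3.92:1


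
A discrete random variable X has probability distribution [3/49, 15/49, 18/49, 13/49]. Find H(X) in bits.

H(X) = -Σ p(x) log₂ p(x)
  -3/49 × log₂(3/49) = 0.2467
  -15/49 × log₂(15/49) = 0.5228
  -18/49 × log₂(18/49) = 0.5307
  -13/49 × log₂(13/49) = 0.5079
H(X) = 1.8081 bits


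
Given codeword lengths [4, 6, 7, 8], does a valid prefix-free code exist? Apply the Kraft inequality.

Kraft inequality: Σ 2^(-l_i) ≤ 1 for prefix-free code
Calculating: 2^(-4) + 2^(-6) + 2^(-7) + 2^(-8)
= 0.0625 + 0.015625 + 0.0078125 + 0.00390625
= 0.0898
Since 0.0898 ≤ 1, prefix-free code exists


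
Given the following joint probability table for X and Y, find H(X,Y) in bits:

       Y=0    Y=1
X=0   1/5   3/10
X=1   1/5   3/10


H(X,Y) = -Σ p(x,y) log₂ p(x,y)
  p(0,0)=1/5: -0.2000 × log₂(0.2000) = 0.4644
  p(0,1)=3/10: -0.3000 × log₂(0.3000) = 0.5211
  p(1,0)=1/5: -0.2000 × log₂(0.2000) = 0.4644
  p(1,1)=3/10: -0.3000 × log₂(0.3000) = 0.5211
H(X,Y) = 1.9710 bits


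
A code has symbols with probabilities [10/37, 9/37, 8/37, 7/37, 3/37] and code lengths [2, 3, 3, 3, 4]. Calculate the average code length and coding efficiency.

Average length L = Σ p_i × l_i = 2.8108 bits
Entropy H = 2.2323 bits
Efficiency η = H/L × 100% = 79.42%


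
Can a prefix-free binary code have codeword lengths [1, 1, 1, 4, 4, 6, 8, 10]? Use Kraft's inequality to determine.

Kraft inequality: Σ 2^(-l_i) ≤ 1 for prefix-free code
Calculating: 2^(-1) + 2^(-1) + 2^(-1) + 2^(-4) + 2^(-4) + 2^(-6) + 2^(-8) + 2^(-10)
= 0.5 + 0.5 + 0.5 + 0.0625 + 0.0625 + 0.015625 + 0.00390625 + 0.0009765625
= 1.6455
Since 1.6455 > 1, prefix-free code does not exist


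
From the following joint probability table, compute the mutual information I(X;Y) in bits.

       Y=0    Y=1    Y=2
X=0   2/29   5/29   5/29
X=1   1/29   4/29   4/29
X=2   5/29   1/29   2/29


H(X) = 1.5632, H(Y) = 1.5727, H(X,Y) = 2.9673
I(X;Y) = H(X) + H(Y) - H(X,Y) = 0.1686 bits


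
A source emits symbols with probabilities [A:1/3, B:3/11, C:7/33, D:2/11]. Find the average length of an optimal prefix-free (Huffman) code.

Huffman tree construction:
Combine smallest probabilities repeatedly
Resulting codes:
  A: 11 (length 2)
  B: 10 (length 2)
  C: 01 (length 2)
  D: 00 (length 2)
Average length = Σ p(s) × length(s) = 2.0000 bits


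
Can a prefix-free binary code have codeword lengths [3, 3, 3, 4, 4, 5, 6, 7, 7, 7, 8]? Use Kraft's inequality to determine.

Kraft inequality: Σ 2^(-l_i) ≤ 1 for prefix-free code
Calculating: 2^(-3) + 2^(-3) + 2^(-3) + 2^(-4) + 2^(-4) + 2^(-5) + 2^(-6) + 2^(-7) + 2^(-7) + 2^(-7) + 2^(-8)
= 0.125 + 0.125 + 0.125 + 0.0625 + 0.0625 + 0.03125 + 0.015625 + 0.0078125 + 0.0078125 + 0.0078125 + 0.00390625
= 0.5742
Since 0.5742 ≤ 1, prefix-free code exists


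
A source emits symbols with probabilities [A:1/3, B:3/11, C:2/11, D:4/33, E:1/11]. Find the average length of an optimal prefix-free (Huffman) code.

Huffman tree construction:
Combine smallest probabilities repeatedly
Resulting codes:
  A: 11 (length 2)
  B: 10 (length 2)
  C: 00 (length 2)
  D: 011 (length 3)
  E: 010 (length 3)
Average length = Σ p(s) × length(s) = 2.2121 bits


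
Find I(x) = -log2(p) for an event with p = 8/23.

Information content I(x) = -log₂(p(x))
I = -log₂(8/23) = -log₂(0.3478)
I = 1.5236 bits


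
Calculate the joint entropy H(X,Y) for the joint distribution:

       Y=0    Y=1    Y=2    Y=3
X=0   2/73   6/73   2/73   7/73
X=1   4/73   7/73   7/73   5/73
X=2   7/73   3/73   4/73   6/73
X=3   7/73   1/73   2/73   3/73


H(X,Y) = -Σ p(x,y) log₂ p(x,y)
  p(0,0)=2/73: -0.0274 × log₂(0.0274) = 0.1422
  p(0,1)=6/73: -0.0822 × log₂(0.0822) = 0.2963
  p(0,2)=2/73: -0.0274 × log₂(0.0274) = 0.1422
  p(0,3)=7/73: -0.0959 × log₂(0.0959) = 0.3243
  p(1,0)=4/73: -0.0548 × log₂(0.0548) = 0.2296
  p(1,1)=7/73: -0.0959 × log₂(0.0959) = 0.3243
  p(1,2)=7/73: -0.0959 × log₂(0.0959) = 0.3243
  p(1,3)=5/73: -0.0685 × log₂(0.0685) = 0.2649
  p(2,0)=7/73: -0.0959 × log₂(0.0959) = 0.3243
  p(2,1)=3/73: -0.0411 × log₂(0.0411) = 0.1892
  p(2,2)=4/73: -0.0548 × log₂(0.0548) = 0.2296
  p(2,3)=6/73: -0.0822 × log₂(0.0822) = 0.2963
  p(3,0)=7/73: -0.0959 × log₂(0.0959) = 0.3243
  p(3,1)=1/73: -0.0137 × log₂(0.0137) = 0.0848
  p(3,2)=2/73: -0.0274 × log₂(0.0274) = 0.1422
  p(3,3)=3/73: -0.0411 × log₂(0.0411) = 0.1892
H(X,Y) = 3.8282 bits


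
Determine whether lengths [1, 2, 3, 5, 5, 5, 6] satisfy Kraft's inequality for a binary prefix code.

Kraft inequality: Σ 2^(-l_i) ≤ 1 for prefix-free code
Calculating: 2^(-1) + 2^(-2) + 2^(-3) + 2^(-5) + 2^(-5) + 2^(-5) + 2^(-6)
= 0.5 + 0.25 + 0.125 + 0.03125 + 0.03125 + 0.03125 + 0.015625
= 0.9844
Since 0.9844 ≤ 1, prefix-free code exists


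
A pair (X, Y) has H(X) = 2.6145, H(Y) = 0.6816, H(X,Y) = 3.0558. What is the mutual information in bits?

I(X;Y) = H(X) + H(Y) - H(X,Y)
I(X;Y) = 2.6145 + 0.6816 - 3.0558 = 0.2403 bits


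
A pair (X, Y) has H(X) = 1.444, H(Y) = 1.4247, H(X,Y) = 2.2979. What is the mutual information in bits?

I(X;Y) = H(X) + H(Y) - H(X,Y)
I(X;Y) = 1.444 + 1.4247 - 2.2979 = 0.5708 bits


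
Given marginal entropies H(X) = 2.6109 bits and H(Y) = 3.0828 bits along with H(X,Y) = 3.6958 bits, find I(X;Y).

I(X;Y) = H(X) + H(Y) - H(X,Y)
I(X;Y) = 2.6109 + 3.0828 - 3.6958 = 1.9979 bits


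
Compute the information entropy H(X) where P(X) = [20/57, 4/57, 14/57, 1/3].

H(X) = -Σ p(x) log₂ p(x)
  -20/57 × log₂(20/57) = 0.5302
  -4/57 × log₂(4/57) = 0.2690
  -14/57 × log₂(14/57) = 0.4975
  -1/3 × log₂(1/3) = 0.5283
H(X) = 1.8250 bits


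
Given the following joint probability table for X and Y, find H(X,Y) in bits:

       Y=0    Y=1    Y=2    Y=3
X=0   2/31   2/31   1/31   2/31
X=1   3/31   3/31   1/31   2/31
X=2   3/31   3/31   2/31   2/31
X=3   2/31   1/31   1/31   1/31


H(X,Y) = -Σ p(x,y) log₂ p(x,y)
  p(0,0)=2/31: -0.0645 × log₂(0.0645) = 0.2551
  p(0,1)=2/31: -0.0645 × log₂(0.0645) = 0.2551
  p(0,2)=1/31: -0.0323 × log₂(0.0323) = 0.1598
  p(0,3)=2/31: -0.0645 × log₂(0.0645) = 0.2551
  p(1,0)=3/31: -0.0968 × log₂(0.0968) = 0.3261
  p(1,1)=3/31: -0.0968 × log₂(0.0968) = 0.3261
  p(1,2)=1/31: -0.0323 × log₂(0.0323) = 0.1598
  p(1,3)=2/31: -0.0645 × log₂(0.0645) = 0.2551
  p(2,0)=3/31: -0.0968 × log₂(0.0968) = 0.3261
  p(2,1)=3/31: -0.0968 × log₂(0.0968) = 0.3261
  p(2,2)=2/31: -0.0645 × log₂(0.0645) = 0.2551
  p(2,3)=2/31: -0.0645 × log₂(0.0645) = 0.2551
  p(3,0)=2/31: -0.0645 × log₂(0.0645) = 0.2551
  p(3,1)=1/31: -0.0323 × log₂(0.0323) = 0.1598
  p(3,2)=1/31: -0.0323 × log₂(0.0323) = 0.1598
  p(3,3)=1/31: -0.0323 × log₂(0.0323) = 0.1598
H(X,Y) = 3.8890 bits


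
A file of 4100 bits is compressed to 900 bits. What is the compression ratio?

Compression ratio = Original / Compressed
= 4100 / 900 = 4.56:1


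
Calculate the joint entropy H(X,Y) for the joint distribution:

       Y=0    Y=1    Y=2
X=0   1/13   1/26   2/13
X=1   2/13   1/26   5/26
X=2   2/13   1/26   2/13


H(X,Y) = -Σ p(x,y) log₂ p(x,y)
  p(0,0)=1/13: -0.0769 × log₂(0.0769) = 0.2846
  p(0,1)=1/26: -0.0385 × log₂(0.0385) = 0.1808
  p(0,2)=2/13: -0.1538 × log₂(0.1538) = 0.4155
  p(1,0)=2/13: -0.1538 × log₂(0.1538) = 0.4155
  p(1,1)=1/26: -0.0385 × log₂(0.0385) = 0.1808
  p(1,2)=5/26: -0.1923 × log₂(0.1923) = 0.4574
  p(2,0)=2/13: -0.1538 × log₂(0.1538) = 0.4155
  p(2,1)=1/26: -0.0385 × log₂(0.0385) = 0.1808
  p(2,2)=2/13: -0.1538 × log₂(0.1538) = 0.4155
H(X,Y) = 2.9462 bits


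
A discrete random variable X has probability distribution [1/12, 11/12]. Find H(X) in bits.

H(X) = -Σ p(x) log₂ p(x)
  -1/12 × log₂(1/12) = 0.2987
  -11/12 × log₂(11/12) = 0.1151
H(X) = 0.4138 bits


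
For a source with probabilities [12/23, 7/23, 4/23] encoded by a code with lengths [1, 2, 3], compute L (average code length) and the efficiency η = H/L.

Average length L = Σ p_i × l_i = 1.6522 bits
Entropy H = 1.4509 bits
Efficiency η = H/L × 100% = 87.82%


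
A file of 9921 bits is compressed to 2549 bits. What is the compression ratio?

Compression ratio = Original / Compressed
= 9921 / 2549 = 3.89:1


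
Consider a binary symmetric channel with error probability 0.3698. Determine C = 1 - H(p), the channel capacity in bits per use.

For BSC with error probability p:
C = 1 - H(p) where H(p) is binary entropy
H(0.3698) = -0.3698 × log₂(0.3698) - 0.6302 × log₂(0.6302)
H(p) = 0.9505
C = 1 - 0.9505 = 0.0495 bits/use


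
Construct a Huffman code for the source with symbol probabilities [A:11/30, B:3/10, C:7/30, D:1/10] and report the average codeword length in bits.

Huffman tree construction:
Combine smallest probabilities repeatedly
Resulting codes:
  A: 0 (length 1)
  B: 10 (length 2)
  C: 111 (length 3)
  D: 110 (length 3)
Average length = Σ p(s) × length(s) = 1.9667 bits


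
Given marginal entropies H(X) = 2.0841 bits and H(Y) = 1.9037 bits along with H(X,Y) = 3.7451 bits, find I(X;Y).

I(X;Y) = H(X) + H(Y) - H(X,Y)
I(X;Y) = 2.0841 + 1.9037 - 3.7451 = 0.2427 bits


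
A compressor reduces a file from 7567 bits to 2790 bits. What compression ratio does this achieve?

Compression ratio = Original / Compressed
= 7567 / 2790 = 2.71:1


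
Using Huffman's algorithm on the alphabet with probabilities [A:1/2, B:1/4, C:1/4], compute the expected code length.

Huffman tree construction:
Combine smallest probabilities repeatedly
Resulting codes:
  A: 0 (length 1)
  B: 10 (length 2)
  C: 11 (length 2)
Average length = Σ p(s) × length(s) = 1.5000 bits


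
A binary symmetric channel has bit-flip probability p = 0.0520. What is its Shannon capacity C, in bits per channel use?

For BSC with error probability p:
C = 1 - H(p) where H(p) is binary entropy
H(0.0520) = -0.0520 × log₂(0.0520) - 0.9480 × log₂(0.9480)
H(p) = 0.2948
C = 1 - 0.2948 = 0.7052 bits/use


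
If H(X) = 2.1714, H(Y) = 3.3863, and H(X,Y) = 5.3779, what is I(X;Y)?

I(X;Y) = H(X) + H(Y) - H(X,Y)
I(X;Y) = 2.1714 + 3.3863 - 5.3779 = 0.1798 bits


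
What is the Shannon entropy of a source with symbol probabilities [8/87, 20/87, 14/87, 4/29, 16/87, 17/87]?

H(X) = -Σ p(x) log₂ p(x)
  -8/87 × log₂(8/87) = 0.3166
  -20/87 × log₂(20/87) = 0.4876
  -14/87 × log₂(14/87) = 0.4241
  -4/29 × log₂(4/29) = 0.3942
  -16/87 × log₂(16/87) = 0.4493
  -17/87 × log₂(17/87) = 0.4603
H(X) = 2.5320 bits


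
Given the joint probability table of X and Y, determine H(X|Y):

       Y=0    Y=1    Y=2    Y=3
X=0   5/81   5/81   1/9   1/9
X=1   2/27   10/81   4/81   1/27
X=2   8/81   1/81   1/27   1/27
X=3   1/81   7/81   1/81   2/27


H(X|Y) = Σ_y p(y) H(X|Y=y)
  p(Y=0) = 20/81, H(X|Y=0) = 1.7660
  p(Y=1) = 23/81, H(X|Y=1) = 1.7201
  p(Y=2) = 17/81, H(X|Y=2) = 1.6590
  p(Y=3) = 7/27, H(X|Y=3) = 1.8424
H(X|Y) = 0.2469×1.7660 + 0.2840×1.7201 + 0.2099×1.6590 + 0.2593×1.8424 = 1.7503 bits


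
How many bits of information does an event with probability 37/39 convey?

Information content I(x) = -log₂(p(x))
I = -log₂(37/39) = -log₂(0.9487)
I = 0.0759 bits


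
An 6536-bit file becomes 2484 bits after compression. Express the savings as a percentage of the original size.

Space savings = (1 - Compressed/Original) × 100%
= (1 - 2484/6536) × 100%
= 62.00%


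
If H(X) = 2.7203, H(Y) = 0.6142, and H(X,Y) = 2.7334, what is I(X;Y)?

I(X;Y) = H(X) + H(Y) - H(X,Y)
I(X;Y) = 2.7203 + 0.6142 - 2.7334 = 0.6011 bits


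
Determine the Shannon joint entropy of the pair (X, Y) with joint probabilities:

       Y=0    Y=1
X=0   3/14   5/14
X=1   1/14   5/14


H(X,Y) = -Σ p(x,y) log₂ p(x,y)
  p(0,0)=3/14: -0.2143 × log₂(0.2143) = 0.4762
  p(0,1)=5/14: -0.3571 × log₂(0.3571) = 0.5305
  p(1,0)=1/14: -0.0714 × log₂(0.0714) = 0.2720
  p(1,1)=5/14: -0.3571 × log₂(0.3571) = 0.5305
H(X,Y) = 1.8092 bits


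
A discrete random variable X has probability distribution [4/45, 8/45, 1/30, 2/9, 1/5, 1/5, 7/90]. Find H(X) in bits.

H(X) = -Σ p(x) log₂ p(x)
  -4/45 × log₂(4/45) = 0.3104
  -8/45 × log₂(8/45) = 0.4430
  -1/30 × log₂(1/30) = 0.1636
  -2/9 × log₂(2/9) = 0.4822
  -1/5 × log₂(1/5) = 0.4644
  -1/5 × log₂(1/5) = 0.4644
  -7/90 × log₂(7/90) = 0.2866
H(X) = 2.6145 bits


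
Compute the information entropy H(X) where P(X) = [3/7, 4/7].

H(X) = -Σ p(x) log₂ p(x)
  -3/7 × log₂(3/7) = 0.5239
  -4/7 × log₂(4/7) = 0.4613
H(X) = 0.9852 bits


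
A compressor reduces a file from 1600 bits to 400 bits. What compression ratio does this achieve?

Compression ratio = Original / Compressed
= 1600 / 400 = 4.00:1


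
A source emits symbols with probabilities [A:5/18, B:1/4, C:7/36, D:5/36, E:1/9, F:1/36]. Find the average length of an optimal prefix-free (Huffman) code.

Huffman tree construction:
Combine smallest probabilities repeatedly
Resulting codes:
  A: 10 (length 2)
  B: 01 (length 2)
  C: 00 (length 2)
  D: 110 (length 3)
  E: 1111 (length 4)
  F: 1110 (length 4)
Average length = Σ p(s) × length(s) = 2.4167 bits


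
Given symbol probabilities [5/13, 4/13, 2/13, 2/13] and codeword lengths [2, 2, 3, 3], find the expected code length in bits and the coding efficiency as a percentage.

Average length L = Σ p_i × l_i = 2.3077 bits
Entropy H = 1.8843 bits
Efficiency η = H/L × 100% = 81.65%


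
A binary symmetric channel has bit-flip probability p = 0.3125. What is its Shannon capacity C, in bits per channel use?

For BSC with error probability p:
C = 1 - H(p) where H(p) is binary entropy
H(0.3125) = -0.3125 × log₂(0.3125) - 0.6875 × log₂(0.6875)
H(p) = 0.8960
C = 1 - 0.8960 = 0.1040 bits/use


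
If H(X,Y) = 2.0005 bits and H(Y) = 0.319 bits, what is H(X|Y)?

Chain rule: H(X,Y) = H(X|Y) + H(Y)
H(X|Y) = H(X,Y) - H(Y) = 2.0005 - 0.319 = 1.6815 bits


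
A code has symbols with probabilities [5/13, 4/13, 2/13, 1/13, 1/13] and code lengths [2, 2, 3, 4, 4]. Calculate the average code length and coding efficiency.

Average length L = Σ p_i × l_i = 2.4615 bits
Entropy H = 2.0382 bits
Efficiency η = H/L × 100% = 82.80%


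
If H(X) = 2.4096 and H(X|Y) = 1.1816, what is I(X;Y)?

I(X;Y) = H(X) - H(X|Y)
I(X;Y) = 2.4096 - 1.1816 = 1.228 bits


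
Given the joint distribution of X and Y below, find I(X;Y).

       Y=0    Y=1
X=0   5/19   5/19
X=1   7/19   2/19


H(X) = 0.9980, H(Y) = 0.9495, H(X,Y) = 1.8863
I(X;Y) = H(X) + H(Y) - H(X,Y) = 0.0611 bits


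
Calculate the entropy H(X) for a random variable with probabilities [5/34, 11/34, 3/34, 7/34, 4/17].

H(X) = -Σ p(x) log₂ p(x)
  -5/34 × log₂(5/34) = 0.4067
  -11/34 × log₂(11/34) = 0.5267
  -3/34 × log₂(3/34) = 0.3090
  -7/34 × log₂(7/34) = 0.4694
  -4/17 × log₂(4/17) = 0.4912
H(X) = 2.2031 bits


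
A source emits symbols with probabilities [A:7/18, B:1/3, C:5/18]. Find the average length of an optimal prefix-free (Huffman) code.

Huffman tree construction:
Combine smallest probabilities repeatedly
Resulting codes:
  A: 0 (length 1)
  B: 11 (length 2)
  C: 10 (length 2)
Average length = Σ p(s) × length(s) = 1.6111 bits


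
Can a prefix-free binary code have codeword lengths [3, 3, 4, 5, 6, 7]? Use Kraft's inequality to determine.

Kraft inequality: Σ 2^(-l_i) ≤ 1 for prefix-free code
Calculating: 2^(-3) + 2^(-3) + 2^(-4) + 2^(-5) + 2^(-6) + 2^(-7)
= 0.125 + 0.125 + 0.0625 + 0.03125 + 0.015625 + 0.0078125
= 0.3672
Since 0.3672 ≤ 1, prefix-free code exists


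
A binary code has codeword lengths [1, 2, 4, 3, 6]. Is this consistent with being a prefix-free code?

Kraft inequality: Σ 2^(-l_i) ≤ 1 for prefix-free code
Calculating: 2^(-1) + 2^(-2) + 2^(-4) + 2^(-3) + 2^(-6)
= 0.5 + 0.25 + 0.0625 + 0.125 + 0.015625
= 0.9531
Since 0.9531 ≤ 1, prefix-free code exists


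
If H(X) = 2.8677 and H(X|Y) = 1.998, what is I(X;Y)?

I(X;Y) = H(X) - H(X|Y)
I(X;Y) = 2.8677 - 1.998 = 0.8697 bits


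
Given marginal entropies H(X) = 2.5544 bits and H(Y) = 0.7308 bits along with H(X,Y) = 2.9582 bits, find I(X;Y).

I(X;Y) = H(X) + H(Y) - H(X,Y)
I(X;Y) = 2.5544 + 0.7308 - 2.9582 = 0.327 bits


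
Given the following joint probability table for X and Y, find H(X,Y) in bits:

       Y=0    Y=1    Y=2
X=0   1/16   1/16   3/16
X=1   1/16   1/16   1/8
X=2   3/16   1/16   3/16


H(X,Y) = -Σ p(x,y) log₂ p(x,y)
  p(0,0)=1/16: -0.0625 × log₂(0.0625) = 0.2500
  p(0,1)=1/16: -0.0625 × log₂(0.0625) = 0.2500
  p(0,2)=3/16: -0.1875 × log₂(0.1875) = 0.4528
  p(1,0)=1/16: -0.0625 × log₂(0.0625) = 0.2500
  p(1,1)=1/16: -0.0625 × log₂(0.0625) = 0.2500
  p(1,2)=1/8: -0.1250 × log₂(0.1250) = 0.3750
  p(2,0)=3/16: -0.1875 × log₂(0.1875) = 0.4528
  p(2,1)=1/16: -0.0625 × log₂(0.0625) = 0.2500
  p(2,2)=3/16: -0.1875 × log₂(0.1875) = 0.4528
H(X,Y) = 2.9835 bits


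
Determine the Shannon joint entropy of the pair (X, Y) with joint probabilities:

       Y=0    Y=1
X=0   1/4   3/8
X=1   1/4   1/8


H(X,Y) = -Σ p(x,y) log₂ p(x,y)
  p(0,0)=1/4: -0.2500 × log₂(0.2500) = 0.5000
  p(0,1)=3/8: -0.3750 × log₂(0.3750) = 0.5306
  p(1,0)=1/4: -0.2500 × log₂(0.2500) = 0.5000
  p(1,1)=1/8: -0.1250 × log₂(0.1250) = 0.3750
H(X,Y) = 1.9056 bits


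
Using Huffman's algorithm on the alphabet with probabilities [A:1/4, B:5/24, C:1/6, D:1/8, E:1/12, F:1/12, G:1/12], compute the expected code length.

Huffman tree construction:
Combine smallest probabilities repeatedly
Resulting codes:
  A: 10 (length 2)
  B: 00 (length 2)
  C: 110 (length 3)
  D: 011 (length 3)
  E: 1110 (length 4)
  F: 1111 (length 4)
  G: 010 (length 3)
Average length = Σ p(s) × length(s) = 2.7083 bits


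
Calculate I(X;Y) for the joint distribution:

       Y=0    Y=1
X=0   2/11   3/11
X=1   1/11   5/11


H(X) = 0.9940, H(Y) = 0.8454, H(X,Y) = 1.7899
I(X;Y) = H(X) + H(Y) - H(X,Y) = 0.0495 bits


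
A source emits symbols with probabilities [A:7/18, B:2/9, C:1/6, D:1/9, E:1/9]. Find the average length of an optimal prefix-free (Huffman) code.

Huffman tree construction:
Combine smallest probabilities repeatedly
Resulting codes:
  A: 11 (length 2)
  B: 01 (length 2)
  C: 00 (length 2)
  D: 100 (length 3)
  E: 101 (length 3)
Average length = Σ p(s) × length(s) = 2.2222 bits


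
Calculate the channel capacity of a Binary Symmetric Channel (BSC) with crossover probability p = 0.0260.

For BSC with error probability p:
C = 1 - H(p) where H(p) is binary entropy
H(0.0260) = -0.0260 × log₂(0.0260) - 0.9740 × log₂(0.9740)
H(p) = 0.1739
C = 1 - 0.1739 = 0.8261 bits/use


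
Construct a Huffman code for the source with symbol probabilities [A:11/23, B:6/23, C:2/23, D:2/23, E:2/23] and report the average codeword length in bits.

Huffman tree construction:
Combine smallest probabilities repeatedly
Resulting codes:
  A: 0 (length 1)
  B: 10 (length 2)
  C: 1110 (length 4)
  D: 1111 (length 4)
  E: 110 (length 3)
Average length = Σ p(s) × length(s) = 1.9565 bits


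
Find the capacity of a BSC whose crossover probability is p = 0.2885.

For BSC with error probability p:
C = 1 - H(p) where H(p) is binary entropy
H(0.2885) = -0.2885 × log₂(0.2885) - 0.7115 × log₂(0.7115)
H(p) = 0.8668
C = 1 - 0.8668 = 0.1332 bits/use


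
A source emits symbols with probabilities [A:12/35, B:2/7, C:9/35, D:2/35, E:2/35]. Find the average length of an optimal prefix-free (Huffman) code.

Huffman tree construction:
Combine smallest probabilities repeatedly
Resulting codes:
  A: 11 (length 2)
  B: 10 (length 2)
  C: 01 (length 2)
  D: 000 (length 3)
  E: 001 (length 3)
Average length = Σ p(s) × length(s) = 2.1143 bits


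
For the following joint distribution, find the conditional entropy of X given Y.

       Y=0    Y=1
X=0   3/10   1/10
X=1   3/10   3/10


H(X|Y) = Σ_y p(y) H(X|Y=y)
  p(Y=0) = 3/5, H(X|Y=0) = 1.0000
  p(Y=1) = 2/5, H(X|Y=1) = 0.8113
H(X|Y) = 0.6000×1.0000 + 0.4000×0.8113 = 0.9245 bits


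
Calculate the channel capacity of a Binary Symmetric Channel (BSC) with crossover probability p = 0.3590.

For BSC with error probability p:
C = 1 - H(p) where H(p) is binary entropy
H(0.3590) = -0.3590 × log₂(0.3590) - 0.6410 × log₂(0.6410)
H(p) = 0.9418
C = 1 - 0.9418 = 0.0582 bits/use


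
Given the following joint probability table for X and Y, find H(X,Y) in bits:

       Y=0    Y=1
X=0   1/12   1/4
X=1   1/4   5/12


H(X,Y) = -Σ p(x,y) log₂ p(x,y)
  p(0,0)=1/12: -0.0833 × log₂(0.0833) = 0.2987
  p(0,1)=1/4: -0.2500 × log₂(0.2500) = 0.5000
  p(1,0)=1/4: -0.2500 × log₂(0.2500) = 0.5000
  p(1,1)=5/12: -0.4167 × log₂(0.4167) = 0.5263
H(X,Y) = 1.8250 bits


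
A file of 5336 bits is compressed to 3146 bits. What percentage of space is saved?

Space savings = (1 - Compressed/Original) × 100%
= (1 - 3146/5336) × 100%
= 41.04%


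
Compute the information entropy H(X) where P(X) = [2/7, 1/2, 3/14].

H(X) = -Σ p(x) log₂ p(x)
  -2/7 × log₂(2/7) = 0.5164
  -1/2 × log₂(1/2) = 0.5000
  -3/14 × log₂(3/14) = 0.4762
H(X) = 1.4926 bits


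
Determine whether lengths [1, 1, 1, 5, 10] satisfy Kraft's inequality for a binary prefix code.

Kraft inequality: Σ 2^(-l_i) ≤ 1 for prefix-free code
Calculating: 2^(-1) + 2^(-1) + 2^(-1) + 2^(-5) + 2^(-10)
= 0.5 + 0.5 + 0.5 + 0.03125 + 0.0009765625
= 1.5322
Since 1.5322 > 1, prefix-free code does not exist


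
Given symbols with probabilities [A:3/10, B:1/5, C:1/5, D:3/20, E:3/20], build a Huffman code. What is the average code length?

Huffman tree construction:
Combine smallest probabilities repeatedly
Resulting codes:
  A: 10 (length 2)
  B: 00 (length 2)
  C: 01 (length 2)
  D: 110 (length 3)
  E: 111 (length 3)
Average length = Σ p(s) × length(s) = 2.3000 bits


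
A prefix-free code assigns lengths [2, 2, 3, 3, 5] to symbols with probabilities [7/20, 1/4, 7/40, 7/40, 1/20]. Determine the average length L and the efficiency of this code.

Average length L = Σ p_i × l_i = 2.5000 bits
Entropy H = 2.1263 bits
Efficiency η = H/L × 100% = 85.05%


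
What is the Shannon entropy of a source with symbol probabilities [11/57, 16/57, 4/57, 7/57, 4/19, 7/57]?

H(X) = -Σ p(x) log₂ p(x)
  -11/57 × log₂(11/57) = 0.4580
  -16/57 × log₂(16/57) = 0.5145
  -4/57 × log₂(4/57) = 0.2690
  -7/57 × log₂(7/57) = 0.3716
  -4/19 × log₂(4/19) = 0.4732
  -7/57 × log₂(7/57) = 0.3716
H(X) = 2.4579 bits


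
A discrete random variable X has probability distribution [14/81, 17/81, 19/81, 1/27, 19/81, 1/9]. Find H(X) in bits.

H(X) = -Σ p(x) log₂ p(x)
  -14/81 × log₂(14/81) = 0.4377
  -17/81 × log₂(17/81) = 0.4727
  -19/81 × log₂(19/81) = 0.4907
  -1/27 × log₂(1/27) = 0.1761
  -19/81 × log₂(19/81) = 0.4907
  -1/9 × log₂(1/9) = 0.3522
H(X) = 2.4202 bits


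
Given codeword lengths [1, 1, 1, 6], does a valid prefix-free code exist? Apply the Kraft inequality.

Kraft inequality: Σ 2^(-l_i) ≤ 1 for prefix-free code
Calculating: 2^(-1) + 2^(-1) + 2^(-1) + 2^(-6)
= 0.5 + 0.5 + 0.5 + 0.015625
= 1.5156
Since 1.5156 > 1, prefix-free code does not exist


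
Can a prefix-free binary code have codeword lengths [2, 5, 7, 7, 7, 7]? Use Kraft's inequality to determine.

Kraft inequality: Σ 2^(-l_i) ≤ 1 for prefix-free code
Calculating: 2^(-2) + 2^(-5) + 2^(-7) + 2^(-7) + 2^(-7) + 2^(-7)
= 0.25 + 0.03125 + 0.0078125 + 0.0078125 + 0.0078125 + 0.0078125
= 0.3125
Since 0.3125 ≤ 1, prefix-free code exists


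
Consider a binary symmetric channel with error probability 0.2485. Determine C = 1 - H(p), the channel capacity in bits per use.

For BSC with error probability p:
C = 1 - H(p) where H(p) is binary entropy
H(0.2485) = -0.2485 × log₂(0.2485) - 0.7515 × log₂(0.7515)
H(p) = 0.8089
C = 1 - 0.8089 = 0.1911 bits/use


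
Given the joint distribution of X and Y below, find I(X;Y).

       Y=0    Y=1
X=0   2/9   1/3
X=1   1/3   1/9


H(X) = 0.9911, H(Y) = 0.9911, H(X,Y) = 1.8911
I(X;Y) = H(X) + H(Y) - H(X,Y) = 0.0911 bits


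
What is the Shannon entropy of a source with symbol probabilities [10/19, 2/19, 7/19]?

H(X) = -Σ p(x) log₂ p(x)
  -10/19 × log₂(10/19) = 0.4874
  -2/19 × log₂(2/19) = 0.3419
  -7/19 × log₂(7/19) = 0.5307
H(X) = 1.3600 bits


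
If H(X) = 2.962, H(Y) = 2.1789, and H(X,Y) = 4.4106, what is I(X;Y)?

I(X;Y) = H(X) + H(Y) - H(X,Y)
I(X;Y) = 2.962 + 2.1789 - 4.4106 = 0.7303 bits


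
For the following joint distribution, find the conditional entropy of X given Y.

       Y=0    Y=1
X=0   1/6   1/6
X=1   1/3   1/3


H(X|Y) = Σ_y p(y) H(X|Y=y)
  p(Y=0) = 1/2, H(X|Y=0) = 0.9183
  p(Y=1) = 1/2, H(X|Y=1) = 0.9183
H(X|Y) = 0.5000×0.9183 + 0.5000×0.9183 = 0.9183 bits


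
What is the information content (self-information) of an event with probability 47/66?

Information content I(x) = -log₂(p(x))
I = -log₂(47/66) = -log₂(0.7121)
I = 0.4898 bits


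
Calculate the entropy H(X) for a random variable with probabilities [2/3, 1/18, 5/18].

H(X) = -Σ p(x) log₂ p(x)
  -2/3 × log₂(2/3) = 0.3900
  -1/18 × log₂(1/18) = 0.2317
  -5/18 × log₂(5/18) = 0.5133
H(X) = 1.1350 bits


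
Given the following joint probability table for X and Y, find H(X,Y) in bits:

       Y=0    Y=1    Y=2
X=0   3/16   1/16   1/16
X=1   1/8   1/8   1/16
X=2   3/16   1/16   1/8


H(X,Y) = -Σ p(x,y) log₂ p(x,y)
  p(0,0)=3/16: -0.1875 × log₂(0.1875) = 0.4528
  p(0,1)=1/16: -0.0625 × log₂(0.0625) = 0.2500
  p(0,2)=1/16: -0.0625 × log₂(0.0625) = 0.2500
  p(1,0)=1/8: -0.1250 × log₂(0.1250) = 0.3750
  p(1,1)=1/8: -0.1250 × log₂(0.1250) = 0.3750
  p(1,2)=1/16: -0.0625 × log₂(0.0625) = 0.2500
  p(2,0)=3/16: -0.1875 × log₂(0.1875) = 0.4528
  p(2,1)=1/16: -0.0625 × log₂(0.0625) = 0.2500
  p(2,2)=1/8: -0.1250 × log₂(0.1250) = 0.3750
H(X,Y) = 3.0306 bits


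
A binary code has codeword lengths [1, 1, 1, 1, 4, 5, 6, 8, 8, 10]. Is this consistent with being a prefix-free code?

Kraft inequality: Σ 2^(-l_i) ≤ 1 for prefix-free code
Calculating: 2^(-1) + 2^(-1) + 2^(-1) + 2^(-1) + 2^(-4) + 2^(-5) + 2^(-6) + 2^(-8) + 2^(-8) + 2^(-10)
= 0.5 + 0.5 + 0.5 + 0.5 + 0.0625 + 0.03125 + 0.015625 + 0.00390625 + 0.00390625 + 0.0009765625
= 2.1182
Since 2.1182 > 1, prefix-free code does not exist


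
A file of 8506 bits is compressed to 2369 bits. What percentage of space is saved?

Space savings = (1 - Compressed/Original) × 100%
= (1 - 2369/8506) × 100%
= 72.15%


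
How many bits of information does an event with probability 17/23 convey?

Information content I(x) = -log₂(p(x))
I = -log₂(17/23) = -log₂(0.7391)
I = 0.4361 bits


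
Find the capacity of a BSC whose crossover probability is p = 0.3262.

For BSC with error probability p:
C = 1 - H(p) where H(p) is binary entropy
H(0.3262) = -0.3262 × log₂(0.3262) - 0.6738 × log₂(0.6738)
H(p) = 0.9110
C = 1 - 0.9110 = 0.0890 bits/use


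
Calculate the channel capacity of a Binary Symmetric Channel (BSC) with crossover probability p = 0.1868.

For BSC with error probability p:
C = 1 - H(p) where H(p) is binary entropy
H(0.1868) = -0.1868 × log₂(0.1868) - 0.8132 × log₂(0.8132)
H(p) = 0.6947
C = 1 - 0.6947 = 0.3053 bits/use


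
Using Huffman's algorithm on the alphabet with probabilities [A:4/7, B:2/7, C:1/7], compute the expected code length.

Huffman tree construction:
Combine smallest probabilities repeatedly
Resulting codes:
  A: 1 (length 1)
  B: 01 (length 2)
  C: 00 (length 2)
Average length = Σ p(s) × length(s) = 1.4286 bits
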